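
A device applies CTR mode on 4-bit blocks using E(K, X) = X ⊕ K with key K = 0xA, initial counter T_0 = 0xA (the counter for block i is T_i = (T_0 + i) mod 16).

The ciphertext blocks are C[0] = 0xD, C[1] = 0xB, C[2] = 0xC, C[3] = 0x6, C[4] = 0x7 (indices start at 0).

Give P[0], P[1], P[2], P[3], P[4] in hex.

CTR decryption: S_i = E(K, T_i) where T_i is the counter for block i; P_i = C_i ⊕ S_i.
P[0]: T = 0xA, S = E(K, T) = 0x0; 0xD ⊕ 0x0 = 0xD.
P[1]: T = 0xB, S = E(K, T) = 0x1; 0xB ⊕ 0x1 = 0xA.
P[2]: T = 0xC, S = E(K, T) = 0x6; 0xC ⊕ 0x6 = 0xA.
P[3]: T = 0xD, S = E(K, T) = 0x7; 0x6 ⊕ 0x7 = 0x1.
P[4]: T = 0xE, S = E(K, T) = 0x4; 0x7 ⊕ 0x4 = 0x3.

P[0] = 0xD, P[1] = 0xA, P[2] = 0xA, P[3] = 0x1, P[4] = 0x3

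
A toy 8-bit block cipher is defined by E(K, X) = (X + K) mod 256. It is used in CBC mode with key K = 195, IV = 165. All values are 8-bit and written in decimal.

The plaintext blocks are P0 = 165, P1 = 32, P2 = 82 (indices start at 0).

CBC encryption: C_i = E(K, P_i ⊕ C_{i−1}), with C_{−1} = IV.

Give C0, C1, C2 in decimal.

C0 = 195, C1 = 166, C2 = 183

C0: P0 ⊕ 165 = 0; E(K, 0) = 195.
C1: P1 ⊕ 195 = 227; E(K, 227) = 166.
C2: P2 ⊕ 166 = 244; E(K, 244) = 183.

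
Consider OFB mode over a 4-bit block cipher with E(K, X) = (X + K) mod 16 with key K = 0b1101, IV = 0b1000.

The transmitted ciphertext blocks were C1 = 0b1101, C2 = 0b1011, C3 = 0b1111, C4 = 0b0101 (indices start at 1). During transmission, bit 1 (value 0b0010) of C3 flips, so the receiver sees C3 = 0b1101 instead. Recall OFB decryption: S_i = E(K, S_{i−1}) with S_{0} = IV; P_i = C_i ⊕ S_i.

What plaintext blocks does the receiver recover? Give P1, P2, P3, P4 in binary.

Only C3 changed, to 0b1101. In OFB, a change in C_i flips the same bit in P_i only; the keystream is unaffected. Decrypting the received ciphertext:
P1: S = E(K, 0b1000) = 0b0101; 0b1101 ⊕ 0b0101 = 0b1000.
P2: S = E(K, 0b0101) = 0b0010; 0b1011 ⊕ 0b0010 = 0b1001.
P3: S = E(K, 0b0010) = 0b1111; 0b1101 ⊕ 0b1111 = 0b0010.
P4: S = E(K, 0b1111) = 0b1100; 0b0101 ⊕ 0b1100 = 0b1001.
Blocks that differ from the original plaintext: P3.

P1 = 0b1000, P2 = 0b1001, P3 = 0b0010, P4 = 0b1001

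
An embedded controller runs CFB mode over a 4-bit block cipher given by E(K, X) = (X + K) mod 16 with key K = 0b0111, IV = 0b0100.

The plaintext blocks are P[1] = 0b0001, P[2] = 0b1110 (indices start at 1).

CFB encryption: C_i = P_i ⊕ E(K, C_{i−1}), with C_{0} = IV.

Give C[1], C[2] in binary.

C[1] = 0b1010, C[2] = 0b1111

C[1]: E(K, 0b0100) = 0b1011; 0b0001 ⊕ 0b1011 = 0b1010.
C[2]: E(K, 0b1010) = 0b0001; 0b1110 ⊕ 0b0001 = 0b1111.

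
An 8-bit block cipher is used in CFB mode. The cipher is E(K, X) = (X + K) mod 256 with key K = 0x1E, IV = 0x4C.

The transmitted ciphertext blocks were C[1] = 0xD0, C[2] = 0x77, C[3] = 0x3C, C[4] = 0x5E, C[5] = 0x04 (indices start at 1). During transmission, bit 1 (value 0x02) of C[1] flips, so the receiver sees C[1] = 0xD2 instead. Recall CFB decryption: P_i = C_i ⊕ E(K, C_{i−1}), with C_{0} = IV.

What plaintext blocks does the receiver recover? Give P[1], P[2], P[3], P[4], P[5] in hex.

P[1] = 0xB8, P[2] = 0x87, P[3] = 0xA9, P[4] = 0x04, P[5] = 0x78

Only C[1] changed, to 0xD2. In CFB, a change in C_i flips the same bit in P_i and garbles P_{i+1}. Decrypting the received ciphertext:
P[1]: E(K, 0x4C) = 0x6A; 0xD2 ⊕ 0x6A = 0xB8.
P[2]: E(K, 0xD2) = 0xF0; 0x77 ⊕ 0xF0 = 0x87.
P[3]: E(K, 0x77) = 0x95; 0x3C ⊕ 0x95 = 0xA9.
P[4]: E(K, 0x3C) = 0x5A; 0x5E ⊕ 0x5A = 0x04.
P[5]: E(K, 0x5E) = 0x7C; 0x04 ⊕ 0x7C = 0x78.
Blocks that differ from the original plaintext: P[1], P[2].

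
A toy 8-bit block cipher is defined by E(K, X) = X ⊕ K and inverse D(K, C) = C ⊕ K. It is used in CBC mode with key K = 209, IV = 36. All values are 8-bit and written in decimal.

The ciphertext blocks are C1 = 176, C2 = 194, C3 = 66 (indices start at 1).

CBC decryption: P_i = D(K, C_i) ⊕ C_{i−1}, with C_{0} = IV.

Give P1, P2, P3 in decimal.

P1 = 69, P2 = 163, P3 = 81

P1: D(K, 176) = 97; 97 ⊕ 36 = 69.
P2: D(K, 194) = 19; 19 ⊕ 176 = 163.
P3: D(K, 66) = 147; 147 ⊕ 194 = 81.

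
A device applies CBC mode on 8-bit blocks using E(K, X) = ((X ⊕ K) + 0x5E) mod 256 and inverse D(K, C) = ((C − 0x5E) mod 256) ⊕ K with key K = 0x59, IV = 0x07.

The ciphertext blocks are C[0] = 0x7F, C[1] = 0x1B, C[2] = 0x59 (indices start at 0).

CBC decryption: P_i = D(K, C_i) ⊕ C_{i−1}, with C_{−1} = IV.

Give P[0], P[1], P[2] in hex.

P[0] = 0x7F, P[1] = 0x9B, P[2] = 0xB9

P[0]: D(K, 0x7F) = 0x78; 0x78 ⊕ 0x07 = 0x7F.
P[1]: D(K, 0x1B) = 0xE4; 0xE4 ⊕ 0x7F = 0x9B.
P[2]: D(K, 0x59) = 0xA2; 0xA2 ⊕ 0x1B = 0xB9.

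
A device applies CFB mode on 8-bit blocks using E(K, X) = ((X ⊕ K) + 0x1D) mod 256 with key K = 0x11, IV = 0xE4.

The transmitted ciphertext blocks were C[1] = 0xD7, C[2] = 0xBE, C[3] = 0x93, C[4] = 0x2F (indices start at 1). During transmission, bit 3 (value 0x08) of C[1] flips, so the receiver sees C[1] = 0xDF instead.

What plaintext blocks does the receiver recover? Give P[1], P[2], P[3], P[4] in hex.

CFB decryption: P_i = C_i ⊕ E(K, C_{i−1}), with C_{0} = IV.
Only C[1] changed, to 0xDF. In CFB, a change in C_i flips the same bit in P_i and garbles P_{i+1}. Decrypting the received ciphertext:
P[1]: E(K, 0xE4) = 0x12; 0xDF ⊕ 0x12 = 0xCD.
P[2]: E(K, 0xDF) = 0xEB; 0xBE ⊕ 0xEB = 0x55.
P[3]: E(K, 0xBE) = 0xCC; 0x93 ⊕ 0xCC = 0x5F.
P[4]: E(K, 0x93) = 0x9F; 0x2F ⊕ 0x9F = 0xB0.
Blocks that differ from the original plaintext: P[1], P[2].

P[1] = 0xCD, P[2] = 0x55, P[3] = 0x5F, P[4] = 0xB0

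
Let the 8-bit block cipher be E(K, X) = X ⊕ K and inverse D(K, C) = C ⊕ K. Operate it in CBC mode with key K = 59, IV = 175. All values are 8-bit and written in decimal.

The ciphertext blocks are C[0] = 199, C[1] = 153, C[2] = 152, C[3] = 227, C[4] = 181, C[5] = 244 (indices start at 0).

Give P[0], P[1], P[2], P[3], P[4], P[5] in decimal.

CBC decryption: P_i = D(K, C_i) ⊕ C_{i−1}, with C_{−1} = IV.
P[0]: D(K, 199) = 252; 252 ⊕ 175 = 83.
P[1]: D(K, 153) = 162; 162 ⊕ 199 = 101.
P[2]: D(K, 152) = 163; 163 ⊕ 153 = 58.
P[3]: D(K, 227) = 216; 216 ⊕ 152 = 64.
P[4]: D(K, 181) = 142; 142 ⊕ 227 = 109.
P[5]: D(K, 244) = 207; 207 ⊕ 181 = 122.

P[0] = 83, P[1] = 101, P[2] = 58, P[3] = 64, P[4] = 109, P[5] = 122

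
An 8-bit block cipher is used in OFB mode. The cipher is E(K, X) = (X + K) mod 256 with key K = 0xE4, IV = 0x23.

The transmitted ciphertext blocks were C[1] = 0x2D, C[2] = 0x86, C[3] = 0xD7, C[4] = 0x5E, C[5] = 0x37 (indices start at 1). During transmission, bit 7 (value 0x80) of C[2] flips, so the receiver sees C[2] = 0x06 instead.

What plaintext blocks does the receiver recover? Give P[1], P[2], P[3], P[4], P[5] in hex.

OFB decryption: S_i = E(K, S_{i−1}) with S_{0} = IV; P_i = C_i ⊕ S_i.
Only C[2] changed, to 0x06. In OFB, a change in C_i flips the same bit in P_i only; the keystream is unaffected. Decrypting the received ciphertext:
P[1]: S = E(K, 0x23) = 0x07; 0x2D ⊕ 0x07 = 0x2A.
P[2]: S = E(K, 0x07) = 0xEB; 0x06 ⊕ 0xEB = 0xED.
P[3]: S = E(K, 0xEB) = 0xCF; 0xD7 ⊕ 0xCF = 0x18.
P[4]: S = E(K, 0xCF) = 0xB3; 0x5E ⊕ 0xB3 = 0xED.
P[5]: S = E(K, 0xB3) = 0x97; 0x37 ⊕ 0x97 = 0xA0.
Blocks that differ from the original plaintext: P[2].

P[1] = 0x2A, P[2] = 0xED, P[3] = 0x18, P[4] = 0xED, P[5] = 0xA0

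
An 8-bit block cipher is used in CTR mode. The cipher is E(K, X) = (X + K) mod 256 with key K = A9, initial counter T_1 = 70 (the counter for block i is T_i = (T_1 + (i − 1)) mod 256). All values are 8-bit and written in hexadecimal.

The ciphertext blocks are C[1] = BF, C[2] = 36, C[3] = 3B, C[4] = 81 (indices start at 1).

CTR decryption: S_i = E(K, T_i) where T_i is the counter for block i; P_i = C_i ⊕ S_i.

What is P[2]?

P[2]: T = 71, S = E(K, T) = 1A; 36 ⊕ 1A = 2C.

P[2] = 2C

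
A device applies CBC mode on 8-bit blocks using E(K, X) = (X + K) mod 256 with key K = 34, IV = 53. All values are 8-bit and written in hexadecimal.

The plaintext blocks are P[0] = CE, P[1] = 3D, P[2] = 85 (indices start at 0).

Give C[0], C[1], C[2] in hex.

C[0] = D1, C[1] = 20, C[2] = D9

CBC encryption: C_i = E(K, P_i ⊕ C_{i−1}), with C_{−1} = IV.
C[0]: P[0] ⊕ 53 = 9D; E(K, 9D) = D1.
C[1]: P[1] ⊕ D1 = EC; E(K, EC) = 20.
C[2]: P[2] ⊕ 20 = A5; E(K, A5) = D9.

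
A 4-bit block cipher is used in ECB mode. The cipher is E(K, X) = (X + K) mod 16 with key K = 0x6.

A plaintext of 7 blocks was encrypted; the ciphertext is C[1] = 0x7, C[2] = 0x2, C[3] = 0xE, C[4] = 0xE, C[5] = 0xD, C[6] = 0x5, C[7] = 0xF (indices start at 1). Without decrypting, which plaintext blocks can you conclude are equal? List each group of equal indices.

ECB encrypts each block independently with the same key, so equal ciphertext blocks imply equal plaintext blocks.
C[3] = C[4] = 0xE, so P[3] = P[4].

P[3] = P[4]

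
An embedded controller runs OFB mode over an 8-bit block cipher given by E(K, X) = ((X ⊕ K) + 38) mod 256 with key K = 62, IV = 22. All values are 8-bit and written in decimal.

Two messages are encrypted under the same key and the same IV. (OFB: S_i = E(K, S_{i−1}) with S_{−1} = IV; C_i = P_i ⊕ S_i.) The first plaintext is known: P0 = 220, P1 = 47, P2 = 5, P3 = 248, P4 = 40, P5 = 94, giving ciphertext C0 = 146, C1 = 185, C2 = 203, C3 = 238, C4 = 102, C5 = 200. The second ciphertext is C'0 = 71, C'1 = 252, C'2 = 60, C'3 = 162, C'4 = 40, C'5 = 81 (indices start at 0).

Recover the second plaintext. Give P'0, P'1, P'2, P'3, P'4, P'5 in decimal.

P'0 = 9, P'1 = 106, P'2 = 242, P'3 = 180, P'4 = 102, P'5 = 199

In OFB with a reused IV, both messages share the same keystream S_i, so C_i ⊕ C'_i = P_i ⊕ P'_i and thus P'_i = P_i ⊕ C_i ⊕ C'_i.
P'0: 220 ⊕ 146 ⊕ 71 = 9.
P'1: 47 ⊕ 185 ⊕ 252 = 106.
P'2: 5 ⊕ 203 ⊕ 60 = 242.
P'3: 248 ⊕ 238 ⊕ 162 = 180.
P'4: 40 ⊕ 102 ⊕ 40 = 102.
P'5: 94 ⊕ 200 ⊕ 81 = 199.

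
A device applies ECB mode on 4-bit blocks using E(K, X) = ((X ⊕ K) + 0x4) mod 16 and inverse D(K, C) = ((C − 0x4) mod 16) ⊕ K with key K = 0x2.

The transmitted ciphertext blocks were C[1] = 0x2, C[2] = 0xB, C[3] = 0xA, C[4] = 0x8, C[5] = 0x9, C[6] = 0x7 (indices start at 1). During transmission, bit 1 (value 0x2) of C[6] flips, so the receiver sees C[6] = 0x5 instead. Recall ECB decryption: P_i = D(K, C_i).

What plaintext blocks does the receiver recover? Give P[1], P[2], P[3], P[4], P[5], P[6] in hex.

Only C[6] changed, to 0x5. In ECB, a change in C_i affects only P_i. Decrypting the received ciphertext:
P[1]: D(K, 0x2) = 0xC.
P[2]: D(K, 0xB) = 0x5.
P[3]: D(K, 0xA) = 0x4.
P[4]: D(K, 0x8) = 0x6.
P[5]: D(K, 0x9) = 0x7.
P[6]: D(K, 0x5) = 0x3.
Blocks that differ from the original plaintext: P[6].

P[1] = 0xC, P[2] = 0x5, P[3] = 0x4, P[4] = 0x6, P[5] = 0x7, P[6] = 0x3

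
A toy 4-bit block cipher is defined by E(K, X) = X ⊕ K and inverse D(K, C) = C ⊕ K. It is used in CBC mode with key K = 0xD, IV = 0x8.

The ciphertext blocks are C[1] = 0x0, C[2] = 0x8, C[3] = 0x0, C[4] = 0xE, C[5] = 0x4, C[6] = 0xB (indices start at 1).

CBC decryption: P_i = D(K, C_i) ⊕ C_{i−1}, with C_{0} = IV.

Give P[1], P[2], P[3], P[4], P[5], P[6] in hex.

P[1] = 0x5, P[2] = 0x5, P[3] = 0x5, P[4] = 0x3, P[5] = 0x7, P[6] = 0x2

P[1]: D(K, 0x0) = 0xD; 0xD ⊕ 0x8 = 0x5.
P[2]: D(K, 0x8) = 0x5; 0x5 ⊕ 0x0 = 0x5.
P[3]: D(K, 0x0) = 0xD; 0xD ⊕ 0x8 = 0x5.
P[4]: D(K, 0xE) = 0x3; 0x3 ⊕ 0x0 = 0x3.
P[5]: D(K, 0x4) = 0x9; 0x9 ⊕ 0xE = 0x7.
P[6]: D(K, 0xB) = 0x6; 0x6 ⊕ 0x4 = 0x2.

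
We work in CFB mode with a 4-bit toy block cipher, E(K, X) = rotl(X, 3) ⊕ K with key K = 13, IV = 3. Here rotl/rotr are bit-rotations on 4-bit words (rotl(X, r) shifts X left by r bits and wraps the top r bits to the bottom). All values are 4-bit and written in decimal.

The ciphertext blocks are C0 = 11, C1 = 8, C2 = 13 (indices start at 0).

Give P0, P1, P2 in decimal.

P0 = 15, P1 = 8, P2 = 4

CFB decryption: P_i = C_i ⊕ E(K, C_{i−1}), with C_{−1} = IV.
P0: E(K, 3) = 4; 11 ⊕ 4 = 15.
P1: E(K, 11) = 0; 8 ⊕ 0 = 8.
P2: E(K, 8) = 9; 13 ⊕ 9 = 4.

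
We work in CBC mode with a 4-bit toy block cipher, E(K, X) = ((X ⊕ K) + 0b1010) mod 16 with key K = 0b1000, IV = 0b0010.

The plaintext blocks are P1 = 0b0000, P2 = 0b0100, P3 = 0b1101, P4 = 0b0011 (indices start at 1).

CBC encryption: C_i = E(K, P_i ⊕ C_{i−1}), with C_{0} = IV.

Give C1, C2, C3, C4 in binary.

C1: P1 ⊕ 0b0010 = 0b0010; E(K, 0b0010) = 0b0100.
C2: P2 ⊕ 0b0100 = 0b0000; E(K, 0b0000) = 0b0010.
C3: P3 ⊕ 0b0010 = 0b1111; E(K, 0b1111) = 0b0001.
C4: P4 ⊕ 0b0001 = 0b0010; E(K, 0b0010) = 0b0100.

C1 = 0b0100, C2 = 0b0010, C3 = 0b0001, C4 = 0b0100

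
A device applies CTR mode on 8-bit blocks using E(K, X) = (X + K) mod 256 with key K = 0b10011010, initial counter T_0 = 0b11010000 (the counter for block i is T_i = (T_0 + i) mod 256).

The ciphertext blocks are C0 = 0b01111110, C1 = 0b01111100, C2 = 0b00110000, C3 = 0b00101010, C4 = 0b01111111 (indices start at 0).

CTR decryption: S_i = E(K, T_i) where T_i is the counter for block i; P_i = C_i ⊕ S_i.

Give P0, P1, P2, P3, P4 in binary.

P0 = 0b00010100, P1 = 0b00010111, P2 = 0b01011100, P3 = 0b01000111, P4 = 0b00010001

P0: T = 0b11010000, S = E(K, T) = 0b01101010; 0b01111110 ⊕ 0b01101010 = 0b00010100.
P1: T = 0b11010001, S = E(K, T) = 0b01101011; 0b01111100 ⊕ 0b01101011 = 0b00010111.
P2: T = 0b11010010, S = E(K, T) = 0b01101100; 0b00110000 ⊕ 0b01101100 = 0b01011100.
P3: T = 0b11010011, S = E(K, T) = 0b01101101; 0b00101010 ⊕ 0b01101101 = 0b01000111.
P4: T = 0b11010100, S = E(K, T) = 0b01101110; 0b01111111 ⊕ 0b01101110 = 0b00010001.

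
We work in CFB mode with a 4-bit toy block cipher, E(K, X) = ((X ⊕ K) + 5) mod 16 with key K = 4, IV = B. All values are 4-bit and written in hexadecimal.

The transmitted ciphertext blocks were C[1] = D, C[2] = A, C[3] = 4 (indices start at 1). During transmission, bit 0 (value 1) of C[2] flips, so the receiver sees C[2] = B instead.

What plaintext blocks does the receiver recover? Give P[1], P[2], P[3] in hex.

CFB decryption: P_i = C_i ⊕ E(K, C_{i−1}), with C_{0} = IV.
Only C[2] changed, to B. In CFB, a change in C_i flips the same bit in P_i and garbles P_{i+1}. Decrypting the received ciphertext:
P[1]: E(K, B) = 4; D ⊕ 4 = 9.
P[2]: E(K, D) = E; B ⊕ E = 5.
P[3]: E(K, B) = 4; 4 ⊕ 4 = 0.
Blocks that differ from the original plaintext: P[2], P[3].

P[1] = 9, P[2] = 5, P[3] = 0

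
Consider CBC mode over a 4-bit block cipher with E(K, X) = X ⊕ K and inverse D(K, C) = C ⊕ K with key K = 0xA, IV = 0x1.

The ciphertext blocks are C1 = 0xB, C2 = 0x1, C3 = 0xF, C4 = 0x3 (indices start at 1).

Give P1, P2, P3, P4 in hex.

CBC decryption: P_i = D(K, C_i) ⊕ C_{i−1}, with C_{0} = IV.
P1: D(K, 0xB) = 0x1; 0x1 ⊕ 0x1 = 0x0.
P2: D(K, 0x1) = 0xB; 0xB ⊕ 0xB = 0x0.
P3: D(K, 0xF) = 0x5; 0x5 ⊕ 0x1 = 0x4.
P4: D(K, 0x3) = 0x9; 0x9 ⊕ 0xF = 0x6.

P1 = 0x0, P2 = 0x0, P3 = 0x4, P4 = 0x6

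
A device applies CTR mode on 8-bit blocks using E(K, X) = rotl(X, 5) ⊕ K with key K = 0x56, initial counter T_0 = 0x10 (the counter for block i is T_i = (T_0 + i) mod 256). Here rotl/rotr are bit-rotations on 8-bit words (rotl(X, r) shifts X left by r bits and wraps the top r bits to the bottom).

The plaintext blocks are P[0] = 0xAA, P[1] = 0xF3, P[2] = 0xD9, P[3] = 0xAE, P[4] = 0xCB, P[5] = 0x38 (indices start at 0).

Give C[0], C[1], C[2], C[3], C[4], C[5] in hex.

C[0] = 0xFE, C[1] = 0x87, C[2] = 0xCD, C[3] = 0x9A, C[4] = 0x1F, C[5] = 0xCC

CTR encryption: S_i = E(K, T_i) where T_i is the counter for block i; C_i = P_i ⊕ S_i.
C[0]: T = 0x10, S = E(K, T) = 0x54; 0xAA ⊕ 0x54 = 0xFE.
C[1]: T = 0x11, S = E(K, T) = 0x74; 0xF3 ⊕ 0x74 = 0x87.
C[2]: T = 0x12, S = E(K, T) = 0x14; 0xD9 ⊕ 0x14 = 0xCD.
C[3]: T = 0x13, S = E(K, T) = 0x34; 0xAE ⊕ 0x34 = 0x9A.
C[4]: T = 0x14, S = E(K, T) = 0xD4; 0xCB ⊕ 0xD4 = 0x1F.
C[5]: T = 0x15, S = E(K, T) = 0xF4; 0x38 ⊕ 0xF4 = 0xCC.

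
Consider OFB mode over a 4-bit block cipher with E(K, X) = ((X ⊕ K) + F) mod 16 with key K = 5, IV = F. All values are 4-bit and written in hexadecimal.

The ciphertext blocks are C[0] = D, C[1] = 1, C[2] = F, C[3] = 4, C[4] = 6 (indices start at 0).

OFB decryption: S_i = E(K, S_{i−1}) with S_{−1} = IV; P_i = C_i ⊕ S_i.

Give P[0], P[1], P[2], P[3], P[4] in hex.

P[0]: S = E(K, F) = 9; D ⊕ 9 = 4.
P[1]: S = E(K, 9) = B; 1 ⊕ B = A.
P[2]: S = E(K, B) = D; F ⊕ D = 2.
P[3]: S = E(K, D) = 7; 4 ⊕ 7 = 3.
P[4]: S = E(K, 7) = 1; 6 ⊕ 1 = 7.

P[0] = 4, P[1] = A, P[2] = 2, P[3] = 3, P[4] = 7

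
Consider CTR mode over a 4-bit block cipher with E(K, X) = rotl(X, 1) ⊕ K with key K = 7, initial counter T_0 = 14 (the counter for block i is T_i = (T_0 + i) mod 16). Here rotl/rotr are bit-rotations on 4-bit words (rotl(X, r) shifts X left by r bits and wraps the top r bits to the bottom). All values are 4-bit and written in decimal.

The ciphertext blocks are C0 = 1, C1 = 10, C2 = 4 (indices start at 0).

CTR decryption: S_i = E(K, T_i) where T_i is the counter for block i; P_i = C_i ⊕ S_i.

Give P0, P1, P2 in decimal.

P0 = 11, P1 = 2, P2 = 3

P0: T = 14, S = E(K, T) = 10; 1 ⊕ 10 = 11.
P1: T = 15, S = E(K, T) = 8; 10 ⊕ 8 = 2.
P2: T = 0, S = E(K, T) = 7; 4 ⊕ 7 = 3.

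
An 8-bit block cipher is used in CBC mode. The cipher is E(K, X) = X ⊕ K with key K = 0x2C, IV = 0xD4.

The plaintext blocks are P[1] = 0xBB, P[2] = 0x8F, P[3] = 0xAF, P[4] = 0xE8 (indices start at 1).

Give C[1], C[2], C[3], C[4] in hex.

C[1] = 0x43, C[2] = 0xE0, C[3] = 0x63, C[4] = 0xA7

CBC encryption: C_i = E(K, P_i ⊕ C_{i−1}), with C_{0} = IV.
C[1]: P[1] ⊕ 0xD4 = 0x6F; E(K, 0x6F) = 0x43.
C[2]: P[2] ⊕ 0x43 = 0xCC; E(K, 0xCC) = 0xE0.
C[3]: P[3] ⊕ 0xE0 = 0x4F; E(K, 0x4F) = 0x63.
C[4]: P[4] ⊕ 0x63 = 0x8B; E(K, 0x8B) = 0xA7.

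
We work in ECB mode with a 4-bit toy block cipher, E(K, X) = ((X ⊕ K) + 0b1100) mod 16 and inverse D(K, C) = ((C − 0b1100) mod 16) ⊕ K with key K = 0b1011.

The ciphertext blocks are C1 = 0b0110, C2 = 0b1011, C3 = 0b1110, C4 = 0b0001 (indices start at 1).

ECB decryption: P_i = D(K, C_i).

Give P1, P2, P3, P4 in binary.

P1 = 0b0001, P2 = 0b0100, P3 = 0b1001, P4 = 0b1110

P1: D(K, 0b0110) = 0b0001.
P2: D(K, 0b1011) = 0b0100.
P3: D(K, 0b1110) = 0b1001.
P4: D(K, 0b0001) = 0b1110.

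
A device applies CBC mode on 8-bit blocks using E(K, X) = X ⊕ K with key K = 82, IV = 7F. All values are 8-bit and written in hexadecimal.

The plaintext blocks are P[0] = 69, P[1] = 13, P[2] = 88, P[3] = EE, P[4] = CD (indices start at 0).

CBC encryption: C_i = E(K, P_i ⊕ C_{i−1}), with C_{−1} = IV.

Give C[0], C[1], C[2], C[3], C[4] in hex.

C[0]: P[0] ⊕ 7F = 16; E(K, 16) = 94.
C[1]: P[1] ⊕ 94 = 87; E(K, 87) = 05.
C[2]: P[2] ⊕ 05 = 8D; E(K, 8D) = 0F.
C[3]: P[3] ⊕ 0F = E1; E(K, E1) = 63.
C[4]: P[4] ⊕ 63 = AE; E(K, AE) = 2C.

C[0] = 94, C[1] = 05, C[2] = 0F, C[3] = 63, C[4] = 2C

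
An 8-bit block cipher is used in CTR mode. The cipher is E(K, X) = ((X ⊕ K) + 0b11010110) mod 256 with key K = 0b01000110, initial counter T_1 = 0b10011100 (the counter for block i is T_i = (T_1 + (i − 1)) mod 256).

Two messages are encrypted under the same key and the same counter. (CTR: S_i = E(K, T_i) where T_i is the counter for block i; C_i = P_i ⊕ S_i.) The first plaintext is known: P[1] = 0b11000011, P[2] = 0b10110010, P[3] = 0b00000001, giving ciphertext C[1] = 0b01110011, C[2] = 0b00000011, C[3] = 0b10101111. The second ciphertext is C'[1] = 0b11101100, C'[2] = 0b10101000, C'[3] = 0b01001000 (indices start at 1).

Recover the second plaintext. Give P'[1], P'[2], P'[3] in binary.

In CTR with a reused counter, both messages share the same keystream S_i, so C_i ⊕ C'_i = P_i ⊕ P'_i and thus P'_i = P_i ⊕ C_i ⊕ C'_i.
P'[1]: 0b11000011 ⊕ 0b01110011 ⊕ 0b11101100 = 0b01011100.
P'[2]: 0b10110010 ⊕ 0b00000011 ⊕ 0b10101000 = 0b00011001.
P'[3]: 0b00000001 ⊕ 0b10101111 ⊕ 0b01001000 = 0b11100110.

P'[1] = 0b01011100, P'[2] = 0b00011001, P'[3] = 0b11100110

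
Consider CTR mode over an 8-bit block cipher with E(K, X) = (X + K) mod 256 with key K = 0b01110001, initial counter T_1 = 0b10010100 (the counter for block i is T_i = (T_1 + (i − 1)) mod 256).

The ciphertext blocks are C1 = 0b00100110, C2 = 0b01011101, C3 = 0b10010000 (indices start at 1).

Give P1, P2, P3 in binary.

CTR decryption: S_i = E(K, T_i) where T_i is the counter for block i; P_i = C_i ⊕ S_i.
P1: T = 0b10010100, S = E(K, T) = 0b00000101; 0b00100110 ⊕ 0b00000101 = 0b00100011.
P2: T = 0b10010101, S = E(K, T) = 0b00000110; 0b01011101 ⊕ 0b00000110 = 0b01011011.
P3: T = 0b10010110, S = E(K, T) = 0b00000111; 0b10010000 ⊕ 0b00000111 = 0b10010111.

P1 = 0b00100011, P2 = 0b01011011, P3 = 0b10010111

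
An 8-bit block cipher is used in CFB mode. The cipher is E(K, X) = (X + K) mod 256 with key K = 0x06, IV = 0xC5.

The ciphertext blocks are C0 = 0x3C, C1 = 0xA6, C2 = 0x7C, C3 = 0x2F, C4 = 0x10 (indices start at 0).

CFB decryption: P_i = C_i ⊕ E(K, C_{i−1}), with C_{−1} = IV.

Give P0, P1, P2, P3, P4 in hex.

P0 = 0xF7, P1 = 0xE4, P2 = 0xD0, P3 = 0xAD, P4 = 0x25

P0: E(K, 0xC5) = 0xCB; 0x3C ⊕ 0xCB = 0xF7.
P1: E(K, 0x3C) = 0x42; 0xA6 ⊕ 0x42 = 0xE4.
P2: E(K, 0xA6) = 0xAC; 0x7C ⊕ 0xAC = 0xD0.
P3: E(K, 0x7C) = 0x82; 0x2F ⊕ 0x82 = 0xAD.
P4: E(K, 0x2F) = 0x35; 0x10 ⊕ 0x35 = 0x25.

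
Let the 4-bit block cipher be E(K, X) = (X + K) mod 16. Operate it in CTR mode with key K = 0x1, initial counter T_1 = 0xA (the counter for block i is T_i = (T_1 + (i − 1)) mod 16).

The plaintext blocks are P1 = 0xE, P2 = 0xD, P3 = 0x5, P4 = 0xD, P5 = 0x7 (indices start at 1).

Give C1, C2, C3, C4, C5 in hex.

CTR encryption: S_i = E(K, T_i) where T_i is the counter for block i; C_i = P_i ⊕ S_i.
C1: T = 0xA, S = E(K, T) = 0xB; 0xE ⊕ 0xB = 0x5.
C2: T = 0xB, S = E(K, T) = 0xC; 0xD ⊕ 0xC = 0x1.
C3: T = 0xC, S = E(K, T) = 0xD; 0x5 ⊕ 0xD = 0x8.
C4: T = 0xD, S = E(K, T) = 0xE; 0xD ⊕ 0xE = 0x3.
C5: T = 0xE, S = E(K, T) = 0xF; 0x7 ⊕ 0xF = 0x8.

C1 = 0x5, C2 = 0x1, C3 = 0x8, C4 = 0x3, C5 = 0x8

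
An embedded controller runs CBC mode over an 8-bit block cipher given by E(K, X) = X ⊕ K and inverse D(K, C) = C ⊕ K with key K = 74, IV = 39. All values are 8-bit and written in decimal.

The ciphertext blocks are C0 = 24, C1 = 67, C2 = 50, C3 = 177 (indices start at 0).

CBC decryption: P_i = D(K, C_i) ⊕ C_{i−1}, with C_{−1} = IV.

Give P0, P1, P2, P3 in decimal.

P0: D(K, 24) = 82; 82 ⊕ 39 = 117.
P1: D(K, 67) = 9; 9 ⊕ 24 = 17.
P2: D(K, 50) = 120; 120 ⊕ 67 = 59.
P3: D(K, 177) = 251; 251 ⊕ 50 = 201.

P0 = 117, P1 = 17, P2 = 59, P3 = 201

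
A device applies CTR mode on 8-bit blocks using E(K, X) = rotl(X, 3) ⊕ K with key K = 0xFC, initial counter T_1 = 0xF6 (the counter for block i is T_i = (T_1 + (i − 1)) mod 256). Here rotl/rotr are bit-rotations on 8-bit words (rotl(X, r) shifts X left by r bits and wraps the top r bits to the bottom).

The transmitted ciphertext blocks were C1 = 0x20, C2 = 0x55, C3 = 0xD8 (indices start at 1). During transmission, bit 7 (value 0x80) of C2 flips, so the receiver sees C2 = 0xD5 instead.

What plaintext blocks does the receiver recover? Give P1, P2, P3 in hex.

CTR decryption: S_i = E(K, T_i) where T_i is the counter for block i; P_i = C_i ⊕ S_i.
Only C2 changed, to 0xD5. In CTR, a change in C_i flips the same bit in P_i only; the keystream is unaffected. Decrypting the received ciphertext:
P1: T = 0xF6, S = E(K, T) = 0x4B; 0x20 ⊕ 0x4B = 0x6B.
P2: T = 0xF7, S = E(K, T) = 0x43; 0xD5 ⊕ 0x43 = 0x96.
P3: T = 0xF8, S = E(K, T) = 0x3B; 0xD8 ⊕ 0x3B = 0xE3.
Blocks that differ from the original plaintext: P2.

P1 = 0x6B, P2 = 0x96, P3 = 0xE3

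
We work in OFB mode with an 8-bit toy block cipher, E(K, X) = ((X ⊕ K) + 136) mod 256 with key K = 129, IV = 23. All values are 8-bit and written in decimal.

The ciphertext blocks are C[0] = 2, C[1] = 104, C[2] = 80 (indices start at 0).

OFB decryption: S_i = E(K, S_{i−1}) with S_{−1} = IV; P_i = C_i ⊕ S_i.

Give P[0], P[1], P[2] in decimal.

P[0]: S = E(K, 23) = 30; 2 ⊕ 30 = 28.
P[1]: S = E(K, 30) = 39; 104 ⊕ 39 = 79.
P[2]: S = E(K, 39) = 46; 80 ⊕ 46 = 126.

P[0] = 28, P[1] = 79, P[2] = 126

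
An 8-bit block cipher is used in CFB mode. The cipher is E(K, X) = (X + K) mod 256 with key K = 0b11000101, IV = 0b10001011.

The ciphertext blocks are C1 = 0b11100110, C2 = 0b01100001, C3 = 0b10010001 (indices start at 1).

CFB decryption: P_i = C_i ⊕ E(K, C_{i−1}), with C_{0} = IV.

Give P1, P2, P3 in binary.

P1 = 0b10110110, P2 = 0b11001010, P3 = 0b10110111

P1: E(K, 0b10001011) = 0b01010000; 0b11100110 ⊕ 0b01010000 = 0b10110110.
P2: E(K, 0b11100110) = 0b10101011; 0b01100001 ⊕ 0b10101011 = 0b11001010.
P3: E(K, 0b01100001) = 0b00100110; 0b10010001 ⊕ 0b00100110 = 0b10110111.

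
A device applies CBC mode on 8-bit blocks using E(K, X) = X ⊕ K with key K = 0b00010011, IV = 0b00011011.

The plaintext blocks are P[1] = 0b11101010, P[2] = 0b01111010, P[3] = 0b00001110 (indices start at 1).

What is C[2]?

C[2] = 0b10001011

CBC encryption: C_i = E(K, P_i ⊕ C_{i−1}), with C_{0} = IV.
C[1]: P[1] ⊕ 0b00011011 = 0b11110001; E(K, 0b11110001) = 0b11100010.
C[2]: P[2] ⊕ 0b11100010 = 0b10011000; E(K, 0b10011000) = 0b10001011.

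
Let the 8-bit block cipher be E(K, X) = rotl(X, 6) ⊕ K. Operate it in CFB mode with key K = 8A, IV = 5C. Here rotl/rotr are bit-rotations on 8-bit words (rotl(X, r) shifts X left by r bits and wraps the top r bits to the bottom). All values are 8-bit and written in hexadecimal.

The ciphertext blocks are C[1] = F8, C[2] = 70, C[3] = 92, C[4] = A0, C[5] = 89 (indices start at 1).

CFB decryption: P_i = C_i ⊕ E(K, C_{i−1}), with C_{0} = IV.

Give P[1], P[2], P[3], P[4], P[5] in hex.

P[1]: E(K, 5C) = 9D; F8 ⊕ 9D = 65.
P[2]: E(K, F8) = B4; 70 ⊕ B4 = C4.
P[3]: E(K, 70) = 96; 92 ⊕ 96 = 04.
P[4]: E(K, 92) = 2E; A0 ⊕ 2E = 8E.
P[5]: E(K, A0) = A2; 89 ⊕ A2 = 2B.

P[1] = 65, P[2] = C4, P[3] = 04, P[4] = 8E, P[5] = 2B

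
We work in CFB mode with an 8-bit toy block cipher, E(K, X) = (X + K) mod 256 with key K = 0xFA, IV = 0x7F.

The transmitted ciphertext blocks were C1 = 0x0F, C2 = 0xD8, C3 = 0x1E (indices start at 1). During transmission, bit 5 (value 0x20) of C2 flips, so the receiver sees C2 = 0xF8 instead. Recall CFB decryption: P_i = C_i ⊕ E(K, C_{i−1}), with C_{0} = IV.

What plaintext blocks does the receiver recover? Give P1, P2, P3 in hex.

Only C2 changed, to 0xF8. In CFB, a change in C_i flips the same bit in P_i and garbles P_{i+1}. Decrypting the received ciphertext:
P1: E(K, 0x7F) = 0x79; 0x0F ⊕ 0x79 = 0x76.
P2: E(K, 0x0F) = 0x09; 0xF8 ⊕ 0x09 = 0xF1.
P3: E(K, 0xF8) = 0xF2; 0x1E ⊕ 0xF2 = 0xEC.
Blocks that differ from the original plaintext: P2, P3.

P1 = 0x76, P2 = 0xF1, P3 = 0xEC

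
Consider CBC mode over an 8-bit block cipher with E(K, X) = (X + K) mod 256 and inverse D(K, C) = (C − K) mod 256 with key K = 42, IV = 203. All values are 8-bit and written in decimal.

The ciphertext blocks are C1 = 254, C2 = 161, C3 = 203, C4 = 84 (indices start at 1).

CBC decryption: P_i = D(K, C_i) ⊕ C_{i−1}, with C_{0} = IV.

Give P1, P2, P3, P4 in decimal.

P1 = 31, P2 = 137, P3 = 0, P4 = 225

P1: D(K, 254) = 212; 212 ⊕ 203 = 31.
P2: D(K, 161) = 119; 119 ⊕ 254 = 137.
P3: D(K, 203) = 161; 161 ⊕ 161 = 0.
P4: D(K, 84) = 42; 42 ⊕ 203 = 225.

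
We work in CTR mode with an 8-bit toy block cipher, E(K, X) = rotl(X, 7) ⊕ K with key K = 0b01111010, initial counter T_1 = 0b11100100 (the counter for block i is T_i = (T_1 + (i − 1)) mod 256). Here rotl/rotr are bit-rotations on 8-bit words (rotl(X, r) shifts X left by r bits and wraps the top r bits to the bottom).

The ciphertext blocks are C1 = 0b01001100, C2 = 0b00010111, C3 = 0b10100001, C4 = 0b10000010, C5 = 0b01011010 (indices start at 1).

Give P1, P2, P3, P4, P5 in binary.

P1 = 0b01000100, P2 = 0b10011111, P3 = 0b10101000, P4 = 0b00001011, P5 = 0b01010100

CTR decryption: S_i = E(K, T_i) where T_i is the counter for block i; P_i = C_i ⊕ S_i.
P1: T = 0b11100100, S = E(K, T) = 0b00001000; 0b01001100 ⊕ 0b00001000 = 0b01000100.
P2: T = 0b11100101, S = E(K, T) = 0b10001000; 0b00010111 ⊕ 0b10001000 = 0b10011111.
P3: T = 0b11100110, S = E(K, T) = 0b00001001; 0b10100001 ⊕ 0b00001001 = 0b10101000.
P4: T = 0b11100111, S = E(K, T) = 0b10001001; 0b10000010 ⊕ 0b10001001 = 0b00001011.
P5: T = 0b11101000, S = E(K, T) = 0b00001110; 0b01011010 ⊕ 0b00001110 = 0b01010100.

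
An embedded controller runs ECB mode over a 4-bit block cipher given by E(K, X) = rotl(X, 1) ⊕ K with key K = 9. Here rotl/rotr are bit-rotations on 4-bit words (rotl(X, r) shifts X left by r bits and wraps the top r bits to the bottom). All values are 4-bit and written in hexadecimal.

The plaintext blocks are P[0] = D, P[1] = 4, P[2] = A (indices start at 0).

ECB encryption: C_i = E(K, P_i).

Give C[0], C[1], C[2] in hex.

C[0]: E(K, D) = 2.
C[1]: E(K, 4) = 1.
C[2]: E(K, A) = C.

C[0] = 2, C[1] = 1, C[2] = C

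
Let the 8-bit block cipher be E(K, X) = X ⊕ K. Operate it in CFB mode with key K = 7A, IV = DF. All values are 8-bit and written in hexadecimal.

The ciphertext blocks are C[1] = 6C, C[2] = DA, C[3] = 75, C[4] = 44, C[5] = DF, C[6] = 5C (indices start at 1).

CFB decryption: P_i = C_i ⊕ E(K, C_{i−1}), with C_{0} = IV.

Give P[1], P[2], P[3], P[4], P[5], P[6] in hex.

P[1] = C9, P[2] = CC, P[3] = D5, P[4] = 4B, P[5] = E1, P[6] = F9

P[1]: E(K, DF) = A5; 6C ⊕ A5 = C9.
P[2]: E(K, 6C) = 16; DA ⊕ 16 = CC.
P[3]: E(K, DA) = A0; 75 ⊕ A0 = D5.
P[4]: E(K, 75) = 0F; 44 ⊕ 0F = 4B.
P[5]: E(K, 44) = 3E; DF ⊕ 3E = E1.
P[6]: E(K, DF) = A5; 5C ⊕ A5 = F9.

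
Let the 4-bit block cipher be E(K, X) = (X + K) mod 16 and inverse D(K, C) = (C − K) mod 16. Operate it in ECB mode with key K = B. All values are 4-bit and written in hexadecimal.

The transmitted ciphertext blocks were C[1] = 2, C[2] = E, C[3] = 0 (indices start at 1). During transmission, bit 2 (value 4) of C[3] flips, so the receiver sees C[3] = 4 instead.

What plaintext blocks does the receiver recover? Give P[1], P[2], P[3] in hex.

ECB decryption: P_i = D(K, C_i).
Only C[3] changed, to 4. In ECB, a change in C_i affects only P_i. Decrypting the received ciphertext:
P[1]: D(K, 2) = 7.
P[2]: D(K, E) = 3.
P[3]: D(K, 4) = 9.
Blocks that differ from the original plaintext: P[3].

P[1] = 7, P[2] = 3, P[3] = 9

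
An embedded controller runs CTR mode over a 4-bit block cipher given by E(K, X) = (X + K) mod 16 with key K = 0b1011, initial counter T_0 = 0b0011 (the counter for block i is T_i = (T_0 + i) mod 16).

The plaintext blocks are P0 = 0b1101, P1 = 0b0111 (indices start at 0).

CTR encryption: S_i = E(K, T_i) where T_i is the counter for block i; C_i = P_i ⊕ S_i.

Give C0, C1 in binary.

C0 = 0b0011, C1 = 0b1000

C0: T = 0b0011, S = E(K, T) = 0b1110; 0b1101 ⊕ 0b1110 = 0b0011.
C1: T = 0b0100, S = E(K, T) = 0b1111; 0b0111 ⊕ 0b1111 = 0b1000.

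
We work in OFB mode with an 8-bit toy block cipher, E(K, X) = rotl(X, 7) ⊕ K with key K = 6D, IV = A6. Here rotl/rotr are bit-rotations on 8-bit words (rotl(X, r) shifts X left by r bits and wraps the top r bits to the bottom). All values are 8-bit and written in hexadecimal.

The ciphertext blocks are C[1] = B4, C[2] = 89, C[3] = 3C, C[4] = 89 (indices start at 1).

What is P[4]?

OFB decryption: S_i = E(K, S_{i−1}) with S_{0} = IV; P_i = C_i ⊕ S_i.
P[1]: S = E(K, A6) = 3E; B4 ⊕ 3E = 8A.
P[2]: S = E(K, 3E) = 72; 89 ⊕ 72 = FB.
P[3]: S = E(K, 72) = 54; 3C ⊕ 54 = 68.
P[4]: S = E(K, 54) = 47; 89 ⊕ 47 = CE.

P[4] = CE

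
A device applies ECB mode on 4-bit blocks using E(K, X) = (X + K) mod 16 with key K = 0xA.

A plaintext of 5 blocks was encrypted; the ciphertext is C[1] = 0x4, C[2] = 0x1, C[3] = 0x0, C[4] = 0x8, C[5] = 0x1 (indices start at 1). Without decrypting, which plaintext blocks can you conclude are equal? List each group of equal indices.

P[2] = P[5]

ECB encrypts each block independently with the same key, so equal ciphertext blocks imply equal plaintext blocks.
C[2] = C[5] = 0x1, so P[2] = P[5].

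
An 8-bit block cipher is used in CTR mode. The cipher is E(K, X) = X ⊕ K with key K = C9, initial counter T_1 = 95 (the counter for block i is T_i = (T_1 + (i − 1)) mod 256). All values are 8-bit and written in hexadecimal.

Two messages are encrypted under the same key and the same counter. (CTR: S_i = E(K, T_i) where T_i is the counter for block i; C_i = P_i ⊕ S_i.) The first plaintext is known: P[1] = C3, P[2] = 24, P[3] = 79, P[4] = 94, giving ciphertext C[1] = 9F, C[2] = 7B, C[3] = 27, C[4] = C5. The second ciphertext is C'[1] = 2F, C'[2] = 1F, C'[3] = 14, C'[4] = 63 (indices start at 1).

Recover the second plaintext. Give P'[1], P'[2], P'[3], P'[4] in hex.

P'[1] = 73, P'[2] = 40, P'[3] = 4A, P'[4] = 32

In CTR with a reused counter, both messages share the same keystream S_i, so C_i ⊕ C'_i = P_i ⊕ P'_i and thus P'_i = P_i ⊕ C_i ⊕ C'_i.
P'[1]: C3 ⊕ 9F ⊕ 2F = 73.
P'[2]: 24 ⊕ 7B ⊕ 1F = 40.
P'[3]: 79 ⊕ 27 ⊕ 14 = 4A.
P'[4]: 94 ⊕ C5 ⊕ 63 = 32.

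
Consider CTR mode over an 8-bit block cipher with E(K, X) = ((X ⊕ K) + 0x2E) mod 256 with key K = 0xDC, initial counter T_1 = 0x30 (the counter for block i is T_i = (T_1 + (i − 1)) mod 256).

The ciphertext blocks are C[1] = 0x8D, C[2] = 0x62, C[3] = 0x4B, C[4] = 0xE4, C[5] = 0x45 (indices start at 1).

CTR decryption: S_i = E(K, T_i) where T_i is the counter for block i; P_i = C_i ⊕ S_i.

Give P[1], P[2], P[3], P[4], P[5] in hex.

P[1] = 0x97, P[2] = 0x79, P[3] = 0x57, P[4] = 0xF9, P[5] = 0x53

P[1]: T = 0x30, S = E(K, T) = 0x1A; 0x8D ⊕ 0x1A = 0x97.
P[2]: T = 0x31, S = E(K, T) = 0x1B; 0x62 ⊕ 0x1B = 0x79.
P[3]: T = 0x32, S = E(K, T) = 0x1C; 0x4B ⊕ 0x1C = 0x57.
P[4]: T = 0x33, S = E(K, T) = 0x1D; 0xE4 ⊕ 0x1D = 0xF9.
P[5]: T = 0x34, S = E(K, T) = 0x16; 0x45 ⊕ 0x16 = 0x53.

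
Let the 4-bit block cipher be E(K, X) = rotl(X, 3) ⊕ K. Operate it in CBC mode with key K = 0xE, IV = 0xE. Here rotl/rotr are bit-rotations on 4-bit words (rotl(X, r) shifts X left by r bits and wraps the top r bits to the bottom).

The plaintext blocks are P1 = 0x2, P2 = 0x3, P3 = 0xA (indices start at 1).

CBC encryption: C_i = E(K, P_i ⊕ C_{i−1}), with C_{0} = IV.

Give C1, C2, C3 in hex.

C1 = 0x8, C2 = 0x3, C3 = 0x2

C1: P1 ⊕ 0xE = 0xC; E(K, 0xC) = 0x8.
C2: P2 ⊕ 0x8 = 0xB; E(K, 0xB) = 0x3.
C3: P3 ⊕ 0x3 = 0x9; E(K, 0x9) = 0x2.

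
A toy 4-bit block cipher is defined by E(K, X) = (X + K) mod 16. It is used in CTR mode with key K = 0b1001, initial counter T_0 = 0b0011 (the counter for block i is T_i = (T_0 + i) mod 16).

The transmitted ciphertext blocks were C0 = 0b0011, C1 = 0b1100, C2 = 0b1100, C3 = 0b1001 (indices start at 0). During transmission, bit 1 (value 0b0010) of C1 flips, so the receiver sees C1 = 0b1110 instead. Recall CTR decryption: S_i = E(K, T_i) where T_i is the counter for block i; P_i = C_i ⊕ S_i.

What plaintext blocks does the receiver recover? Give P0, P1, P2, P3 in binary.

Only C1 changed, to 0b1110. In CTR, a change in C_i flips the same bit in P_i only; the keystream is unaffected. Decrypting the received ciphertext:
P0: T = 0b0011, S = E(K, T) = 0b1100; 0b0011 ⊕ 0b1100 = 0b1111.
P1: T = 0b0100, S = E(K, T) = 0b1101; 0b1110 ⊕ 0b1101 = 0b0011.
P2: T = 0b0101, S = E(K, T) = 0b1110; 0b1100 ⊕ 0b1110 = 0b0010.
P3: T = 0b0110, S = E(K, T) = 0b1111; 0b1001 ⊕ 0b1111 = 0b0110.
Blocks that differ from the original plaintext: P1.

P0 = 0b1111, P1 = 0b0011, P2 = 0b0010, P3 = 0b0110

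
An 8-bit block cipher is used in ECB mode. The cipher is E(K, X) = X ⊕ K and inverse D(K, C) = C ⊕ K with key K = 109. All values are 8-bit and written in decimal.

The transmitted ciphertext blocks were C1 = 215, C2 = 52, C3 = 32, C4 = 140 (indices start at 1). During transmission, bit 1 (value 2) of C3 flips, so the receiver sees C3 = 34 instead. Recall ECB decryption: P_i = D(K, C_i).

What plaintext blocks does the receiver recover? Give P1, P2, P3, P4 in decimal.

Only C3 changed, to 34. In ECB, a change in C_i affects only P_i. Decrypting the received ciphertext:
P1: D(K, 215) = 186.
P2: D(K, 52) = 89.
P3: D(K, 34) = 79.
P4: D(K, 140) = 225.
Blocks that differ from the original plaintext: P3.

P1 = 186, P2 = 89, P3 = 79, P4 = 225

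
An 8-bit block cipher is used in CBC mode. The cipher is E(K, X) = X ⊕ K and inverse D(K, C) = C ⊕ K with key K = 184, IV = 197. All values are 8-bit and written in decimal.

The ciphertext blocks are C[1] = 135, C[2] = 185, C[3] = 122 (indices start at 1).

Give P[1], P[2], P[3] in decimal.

P[1] = 250, P[2] = 134, P[3] = 123

CBC decryption: P_i = D(K, C_i) ⊕ C_{i−1}, with C_{0} = IV.
P[1]: D(K, 135) = 63; 63 ⊕ 197 = 250.
P[2]: D(K, 185) = 1; 1 ⊕ 135 = 134.
P[3]: D(K, 122) = 194; 194 ⊕ 185 = 123.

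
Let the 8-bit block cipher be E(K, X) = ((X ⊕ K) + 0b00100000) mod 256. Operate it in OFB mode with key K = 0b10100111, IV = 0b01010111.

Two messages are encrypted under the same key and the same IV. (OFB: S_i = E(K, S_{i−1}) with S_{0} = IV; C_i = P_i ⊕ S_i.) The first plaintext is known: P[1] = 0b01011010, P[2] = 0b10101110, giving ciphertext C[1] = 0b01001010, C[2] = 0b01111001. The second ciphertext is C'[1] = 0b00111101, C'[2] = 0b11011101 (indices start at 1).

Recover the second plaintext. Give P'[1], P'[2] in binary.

In OFB with a reused IV, both messages share the same keystream S_i, so C_i ⊕ C'_i = P_i ⊕ P'_i and thus P'_i = P_i ⊕ C_i ⊕ C'_i.
P'[1]: 0b01011010 ⊕ 0b01001010 ⊕ 0b00111101 = 0b00101101.
P'[2]: 0b10101110 ⊕ 0b01111001 ⊕ 0b11011101 = 0b00001010.

P'[1] = 0b00101101, P'[2] = 0b00001010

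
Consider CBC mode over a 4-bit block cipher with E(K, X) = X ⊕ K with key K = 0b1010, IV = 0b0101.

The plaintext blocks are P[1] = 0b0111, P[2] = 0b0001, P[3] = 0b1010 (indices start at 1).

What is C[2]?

C[2] = 0b0011

CBC encryption: C_i = E(K, P_i ⊕ C_{i−1}), with C_{0} = IV.
C[1]: P[1] ⊕ 0b0101 = 0b0010; E(K, 0b0010) = 0b1000.
C[2]: P[2] ⊕ 0b1000 = 0b1001; E(K, 0b1001) = 0b0011.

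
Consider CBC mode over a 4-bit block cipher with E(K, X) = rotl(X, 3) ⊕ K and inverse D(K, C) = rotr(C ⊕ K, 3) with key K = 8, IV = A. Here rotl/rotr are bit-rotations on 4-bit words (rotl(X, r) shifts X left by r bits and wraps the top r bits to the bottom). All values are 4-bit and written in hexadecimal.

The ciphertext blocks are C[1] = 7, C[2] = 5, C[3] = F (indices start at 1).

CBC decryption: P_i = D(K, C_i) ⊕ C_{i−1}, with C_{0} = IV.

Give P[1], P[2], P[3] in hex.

P[1]: D(K, 7) = F; F ⊕ A = 5.
P[2]: D(K, 5) = B; B ⊕ 7 = C.
P[3]: D(K, F) = E; E ⊕ 5 = B.

P[1] = 5, P[2] = C, P[3] = B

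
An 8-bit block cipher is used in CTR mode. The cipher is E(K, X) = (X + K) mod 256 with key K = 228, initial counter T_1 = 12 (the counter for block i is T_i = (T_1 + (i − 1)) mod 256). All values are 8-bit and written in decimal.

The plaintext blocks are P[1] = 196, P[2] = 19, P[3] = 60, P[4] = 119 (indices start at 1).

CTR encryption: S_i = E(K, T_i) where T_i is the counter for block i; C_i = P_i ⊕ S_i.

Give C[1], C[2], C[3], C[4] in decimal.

C[1]: T = 12, S = E(K, T) = 240; 196 ⊕ 240 = 52.
C[2]: T = 13, S = E(K, T) = 241; 19 ⊕ 241 = 226.
C[3]: T = 14, S = E(K, T) = 242; 60 ⊕ 242 = 206.
C[4]: T = 15, S = E(K, T) = 243; 119 ⊕ 243 = 132.

C[1] = 52, C[2] = 226, C[3] = 206, C[4] = 132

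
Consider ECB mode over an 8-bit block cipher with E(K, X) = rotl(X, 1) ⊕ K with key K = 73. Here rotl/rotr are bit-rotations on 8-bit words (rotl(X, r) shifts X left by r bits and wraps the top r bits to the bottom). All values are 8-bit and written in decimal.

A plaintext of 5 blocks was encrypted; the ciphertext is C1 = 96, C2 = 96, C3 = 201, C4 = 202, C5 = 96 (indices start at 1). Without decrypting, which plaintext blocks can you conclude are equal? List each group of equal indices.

P1 = P2 = P5

ECB encrypts each block independently with the same key, so equal ciphertext blocks imply equal plaintext blocks.
C1 = C2 = C5 = 96, so P1 = P2 = P5.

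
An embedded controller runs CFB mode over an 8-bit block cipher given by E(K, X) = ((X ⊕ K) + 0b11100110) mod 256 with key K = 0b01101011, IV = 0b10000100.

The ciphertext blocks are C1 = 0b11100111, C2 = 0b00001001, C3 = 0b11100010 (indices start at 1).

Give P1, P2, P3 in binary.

P1 = 0b00110010, P2 = 0b01111011, P3 = 0b10101010

CFB decryption: P_i = C_i ⊕ E(K, C_{i−1}), with C_{0} = IV.
P1: E(K, 0b10000100) = 0b11010101; 0b11100111 ⊕ 0b11010101 = 0b00110010.
P2: E(K, 0b11100111) = 0b01110010; 0b00001001 ⊕ 0b01110010 = 0b01111011.
P3: E(K, 0b00001001) = 0b01001000; 0b11100010 ⊕ 0b01001000 = 0b10101010.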